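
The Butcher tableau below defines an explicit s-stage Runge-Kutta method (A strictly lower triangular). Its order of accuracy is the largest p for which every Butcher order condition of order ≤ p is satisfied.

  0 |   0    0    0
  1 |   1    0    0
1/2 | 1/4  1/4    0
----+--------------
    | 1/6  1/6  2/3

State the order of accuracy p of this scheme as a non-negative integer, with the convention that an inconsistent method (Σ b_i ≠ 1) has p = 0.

3

b = (1/6, 1/6, 2/3)
c = (0, 1, 1/2)
Ac = (0, 0, 1/4)
Σ b_i: 1/6·1 + 1/6·1 + 2/3·1 = 1 ✓
b·c: 1/6·1 + 2/3·1/2 = 1/2 ✓
b·c²: 1/6·1 + 2/3·1/4 = 1/3 ✓
b·Ac: 2/3·1/4 = 1/6 ✓; 3 stages ⇒ order 3.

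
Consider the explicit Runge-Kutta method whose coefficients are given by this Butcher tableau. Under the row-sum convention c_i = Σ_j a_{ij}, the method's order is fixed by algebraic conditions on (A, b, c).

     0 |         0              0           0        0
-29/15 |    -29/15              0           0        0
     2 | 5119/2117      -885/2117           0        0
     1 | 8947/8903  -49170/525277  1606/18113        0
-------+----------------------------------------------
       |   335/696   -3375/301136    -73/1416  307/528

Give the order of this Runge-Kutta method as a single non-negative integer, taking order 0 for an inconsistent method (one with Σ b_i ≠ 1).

b = (335/696, -3375/301136, -73/1416, 307/528)
c = (0, -29/15, 2, 1)
Ac = (0, 0, 59/73, 110/307)
Σ b_i: 335/696·1 + (-3375/301136)·1 + (-73/1416)·1 + 307/528·1 = 1 ✓
b·c: (-3375/301136)·(-29/15) + (-73/1416)·2 + 307/528·1 = 1/2 ✓
b·c²: (-3375/301136)·841/225 + (-73/1416)·4 + 307/528·1 = 1/3 ✓
b·Ac: (-73/1416)·59/73 + 307/528·110/307 = 1/6 ✓
b·c³: (-3375/301136)·(-24389/3375) + (-73/1416)·8 + 307/528·1 = 1/4 ✓
b·(c∘Ac): (-73/1416)·118/73 + 307/528·110/307 = 1/8 ✓
b·Ac²: (-73/1416)·(-1711/1095) + 307/528·22/4605 = 1/12 ✓
b·A²c: 307/528·22/307 = 1/24 ✓; 4 stages ⇒ order 4.

4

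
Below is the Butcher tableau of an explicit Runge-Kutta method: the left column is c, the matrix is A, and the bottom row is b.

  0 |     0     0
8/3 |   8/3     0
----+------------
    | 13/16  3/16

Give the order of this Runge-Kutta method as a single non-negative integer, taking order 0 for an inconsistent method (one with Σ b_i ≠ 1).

b = (13/16, 3/16)
c = (0, 8/3)
Σ b_i: 13/16·1 + 3/16·1 = 1 ✓
b·c: 3/16·8/3 = 1/2 ✓; 2 stages ⇒ order 2.

2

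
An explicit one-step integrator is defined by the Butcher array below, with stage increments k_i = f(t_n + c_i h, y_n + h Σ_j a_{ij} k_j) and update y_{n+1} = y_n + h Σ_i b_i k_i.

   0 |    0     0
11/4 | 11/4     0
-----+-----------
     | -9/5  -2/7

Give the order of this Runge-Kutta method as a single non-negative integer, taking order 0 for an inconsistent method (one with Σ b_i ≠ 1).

0

b = (-9/5, -2/7)
c = (0, 11/4)
Σ b_i: (-9/5)·1 + (-2/7)·1 = -73/35 ≠ 1 ⇒ order 0.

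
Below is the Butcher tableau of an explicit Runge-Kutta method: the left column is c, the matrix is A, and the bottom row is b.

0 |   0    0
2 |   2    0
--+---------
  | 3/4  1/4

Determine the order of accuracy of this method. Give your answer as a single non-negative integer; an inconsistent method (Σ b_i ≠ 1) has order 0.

2

b = (3/4, 1/4)
c = (0, 2)
Σ b_i: 3/4·1 + 1/4·1 = 1 ✓
b·c: 1/4·2 = 1/2 ✓; 2 stages ⇒ order 2.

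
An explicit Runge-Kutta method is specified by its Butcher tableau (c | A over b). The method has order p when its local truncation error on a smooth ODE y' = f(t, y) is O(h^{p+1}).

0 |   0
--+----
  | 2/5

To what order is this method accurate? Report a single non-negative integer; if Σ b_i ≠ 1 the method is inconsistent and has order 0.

b = (2/5)
c = (0)
Σ b_i: 2/5·1 = 2/5 ≠ 1 ⇒ order 0.

0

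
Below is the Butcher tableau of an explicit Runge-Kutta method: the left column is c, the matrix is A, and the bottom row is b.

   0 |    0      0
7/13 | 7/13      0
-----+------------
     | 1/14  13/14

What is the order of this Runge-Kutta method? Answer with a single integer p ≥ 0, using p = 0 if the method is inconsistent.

b = (1/14, 13/14)
c = (0, 7/13)
Σ b_i: 1/14·1 + 13/14·1 = 1 ✓
b·c: 13/14·7/13 = 1/2 ✓; 2 stages ⇒ order 2.

2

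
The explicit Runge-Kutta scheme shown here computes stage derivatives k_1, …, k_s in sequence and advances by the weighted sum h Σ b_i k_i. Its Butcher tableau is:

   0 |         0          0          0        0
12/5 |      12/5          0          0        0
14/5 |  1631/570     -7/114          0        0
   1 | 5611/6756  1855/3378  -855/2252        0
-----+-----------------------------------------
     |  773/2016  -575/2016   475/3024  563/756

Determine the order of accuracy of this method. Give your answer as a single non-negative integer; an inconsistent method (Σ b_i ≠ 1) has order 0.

4

b = (773/2016, -575/2016, 475/3024, 563/756)
c = (0, 12/5, 14/5, 1)
Ac = (0, 0, -14/95, 287/1126)
Σ b_i: 773/2016·1 + (-575/2016)·1 + 475/3024·1 + 563/756·1 = 1 ✓
b·c: (-575/2016)·12/5 + 475/3024·14/5 + 563/756·1 = 1/2 ✓
b·c²: (-575/2016)·144/25 + 475/3024·196/25 + 563/756·1 = 1/3 ✓
b·Ac: 475/3024·(-14/95) + 563/756·287/1126 = 1/6 ✓
b·c³: (-575/2016)·1728/125 + 475/3024·2744/125 + 563/756·1 = 1/4 ✓
b·(c∘Ac): 475/3024·(-196/475) + 563/756·287/1126 = 1/8 ✓
b·Ac²: 475/3024·(-168/475) + 563/756·105/563 = 1/12 ✓
b·A²c: 563/756·63/1126 = 1/24 ✓; 4 stages ⇒ order 4.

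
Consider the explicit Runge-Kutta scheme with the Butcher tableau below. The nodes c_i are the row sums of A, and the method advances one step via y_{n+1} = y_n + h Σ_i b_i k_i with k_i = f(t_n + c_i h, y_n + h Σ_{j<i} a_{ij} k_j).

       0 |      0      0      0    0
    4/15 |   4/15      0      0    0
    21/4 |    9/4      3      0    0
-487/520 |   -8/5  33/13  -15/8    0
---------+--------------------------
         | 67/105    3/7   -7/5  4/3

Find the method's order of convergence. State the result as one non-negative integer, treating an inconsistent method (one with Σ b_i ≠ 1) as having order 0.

1

b = (67/105, 3/7, -7/5, 4/3)
c = (0, 4/15, 21/4, -487/520)
Ac = (0, 0, 4/5, -19067/2080)
Σ b_i: 67/105·1 + 3/7·1 + (-7/5)·1 + 4/3·1 = 1 ✓
b·c: 3/7·4/15 + (-7/5)·21/4 + 4/3·(-487/520) = -9265/1092 ≠ 1/2 ⇒ order 1.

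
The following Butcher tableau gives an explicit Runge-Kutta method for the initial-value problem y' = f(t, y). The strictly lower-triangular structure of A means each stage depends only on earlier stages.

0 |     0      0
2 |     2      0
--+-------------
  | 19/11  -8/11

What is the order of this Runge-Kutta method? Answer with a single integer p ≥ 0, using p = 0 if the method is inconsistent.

b = (19/11, -8/11)
c = (0, 2)
Σ b_i: 19/11·1 + (-8/11)·1 = 1 ✓
b·c: (-8/11)·2 = -16/11 ≠ 1/2 ⇒ order 1.

1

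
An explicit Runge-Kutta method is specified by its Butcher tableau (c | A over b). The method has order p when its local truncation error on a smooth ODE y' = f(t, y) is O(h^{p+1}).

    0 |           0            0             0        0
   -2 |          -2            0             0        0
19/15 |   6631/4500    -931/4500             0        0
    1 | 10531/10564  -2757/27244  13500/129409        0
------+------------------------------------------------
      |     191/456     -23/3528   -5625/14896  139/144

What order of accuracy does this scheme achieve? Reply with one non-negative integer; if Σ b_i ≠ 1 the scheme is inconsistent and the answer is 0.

b = (191/456, -23/3528, -5625/14896, 139/144)
c = (0, -2, 19/15, 1)
Ac = (0, 0, 931/2250, 93/278)
Σ b_i: 191/456·1 + (-23/3528)·1 + (-5625/14896)·1 + 139/144·1 = 1 ✓
b·c: (-23/3528)·(-2) + (-5625/14896)·19/15 + 139/144·1 = 1/2 ✓
b·c²: (-23/3528)·4 + (-5625/14896)·361/225 + 139/144·1 = 1/3 ✓
b·Ac: (-5625/14896)·931/2250 + 139/144·93/278 = 1/6 ✓
b·c³: (-23/3528)·(-8) + (-5625/14896)·6859/3375 + 139/144·1 = 1/4 ✓
b·(c∘Ac): (-5625/14896)·17689/33750 + 139/144·93/278 = 1/8 ✓
b·Ac²: (-5625/14896)·(-931/1125) + 139/144·(-33/139) = 1/12 ✓
b·A²c: 139/144·6/139 = 1/24 ✓; 4 stages ⇒ order 4.

4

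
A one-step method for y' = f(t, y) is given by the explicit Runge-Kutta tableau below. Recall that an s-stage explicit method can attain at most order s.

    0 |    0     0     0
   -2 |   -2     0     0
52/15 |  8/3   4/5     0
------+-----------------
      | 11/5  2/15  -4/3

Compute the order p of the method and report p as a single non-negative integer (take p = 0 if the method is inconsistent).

1

b = (11/5, 2/15, -4/3)
c = (0, -2, 52/15)
Ac = (0, 0, -8/5)
Σ b_i: 11/5·1 + 2/15·1 + (-4/3)·1 = 1 ✓
b·c: 2/15·(-2) + (-4/3)·52/15 = -44/9 ≠ 1/2 ⇒ order 1.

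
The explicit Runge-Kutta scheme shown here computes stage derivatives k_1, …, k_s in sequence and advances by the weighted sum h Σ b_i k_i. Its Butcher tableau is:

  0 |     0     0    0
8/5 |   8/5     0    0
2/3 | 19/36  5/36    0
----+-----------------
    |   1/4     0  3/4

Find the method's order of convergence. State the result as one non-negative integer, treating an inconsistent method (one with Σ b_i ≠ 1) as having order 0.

b = (1/4, 0, 3/4)
c = (0, 8/5, 2/3)
Ac = (0, 0, 2/9)
Σ b_i: 1/4·1 + 3/4·1 = 1 ✓
b·c: 3/4·2/3 = 1/2 ✓
b·c²: 3/4·4/9 = 1/3 ✓
b·Ac: 3/4·2/9 = 1/6 ✓; 3 stages ⇒ order 3.

3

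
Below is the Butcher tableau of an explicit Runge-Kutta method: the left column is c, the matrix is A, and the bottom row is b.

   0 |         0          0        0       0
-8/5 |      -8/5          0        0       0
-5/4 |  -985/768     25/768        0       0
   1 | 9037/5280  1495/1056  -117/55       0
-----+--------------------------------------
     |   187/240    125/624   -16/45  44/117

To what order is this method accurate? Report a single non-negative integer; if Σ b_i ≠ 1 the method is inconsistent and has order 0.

4

b = (187/240, 125/624, -16/45, 44/117)
c = (0, -8/5, -5/4, 1)
Ac = (0, 0, -5/96, 13/33)
Σ b_i: 187/240·1 + 125/624·1 + (-16/45)·1 + 44/117·1 = 1 ✓
b·c: 125/624·(-8/5) + (-16/45)·(-5/4) + 44/117·1 = 1/2 ✓
b·c²: 125/624·64/25 + (-16/45)·25/16 + 44/117·1 = 1/3 ✓
b·Ac: (-16/45)·(-5/96) + 44/117·13/33 = 1/6 ✓
b·c³: 125/624·(-512/125) + (-16/45)·(-125/64) + 44/117·1 = 1/4 ✓
b·(c∘Ac): (-16/45)·25/384 + 44/117·13/33 = 1/8 ✓
b·Ac²: (-16/45)·1/12 + 44/117·793/2640 = 1/12 ✓
b·A²c: 44/117·39/352 = 1/24 ✓; 4 stages ⇒ order 4.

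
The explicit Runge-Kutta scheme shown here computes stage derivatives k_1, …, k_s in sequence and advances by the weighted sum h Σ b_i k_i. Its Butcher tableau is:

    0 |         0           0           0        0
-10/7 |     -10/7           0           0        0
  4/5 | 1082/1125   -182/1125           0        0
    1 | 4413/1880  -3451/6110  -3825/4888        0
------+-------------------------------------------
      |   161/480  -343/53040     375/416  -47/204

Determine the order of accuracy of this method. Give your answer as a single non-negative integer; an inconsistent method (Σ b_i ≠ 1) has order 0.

4

b = (161/480, -343/53040, 375/416, -47/204)
c = (0, -10/7, 4/5, 1)
Ac = (0, 0, 52/225, 17/94)
Σ b_i: 161/480·1 + (-343/53040)·1 + 375/416·1 + (-47/204)·1 = 1 ✓
b·c: (-343/53040)·(-10/7) + 375/416·4/5 + (-47/204)·1 = 1/2 ✓
b·c²: (-343/53040)·100/49 + 375/416·16/25 + (-47/204)·1 = 1/3 ✓
b·Ac: 375/416·52/225 + (-47/204)·17/94 = 1/6 ✓
b·c³: (-343/53040)·(-1000/343) + 375/416·64/125 + (-47/204)·1 = 1/4 ✓
b·(c∘Ac): 375/416·208/1125 + (-47/204)·17/94 = 1/8 ✓
b·Ac²: 375/416·(-104/315) + (-47/204)·(-544/329) = 1/12 ✓
b·A²c: (-47/204)·(-17/94) = 1/24 ✓; 4 stages ⇒ order 4.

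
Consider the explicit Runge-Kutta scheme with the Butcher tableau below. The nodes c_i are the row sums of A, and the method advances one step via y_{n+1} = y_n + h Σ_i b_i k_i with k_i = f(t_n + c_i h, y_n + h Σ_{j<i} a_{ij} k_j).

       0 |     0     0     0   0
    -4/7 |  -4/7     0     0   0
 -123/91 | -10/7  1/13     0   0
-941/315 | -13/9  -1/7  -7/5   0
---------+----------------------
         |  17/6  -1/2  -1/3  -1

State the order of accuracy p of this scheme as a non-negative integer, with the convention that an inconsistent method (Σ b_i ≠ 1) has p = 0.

b = (17/6, -1/2, -1/3, -1)
c = (0, -4/7, -123/91, -941/315)
Ac = (0, 0, -4/91, 6287/3185)
Σ b_i: 17/6·1 + (-1/2)·1 + (-1/3)·1 + (-1)·1 = 1 ✓
b·c: (-1/2)·(-4/7) + (-1/3)·(-123/91) + (-1)·(-941/315) = 15248/4095 ≠ 1/2 ⇒ order 1.

1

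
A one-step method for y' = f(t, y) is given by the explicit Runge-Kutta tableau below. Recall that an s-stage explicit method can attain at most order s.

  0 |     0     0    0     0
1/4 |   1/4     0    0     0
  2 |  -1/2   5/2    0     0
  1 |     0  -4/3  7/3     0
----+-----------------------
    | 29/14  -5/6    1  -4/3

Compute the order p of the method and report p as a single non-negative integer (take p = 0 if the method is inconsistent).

b = (29/14, -5/6, 1, -4/3)
c = (0, 1/4, 2, 1)
Ac = (0, 0, 5/8, 13/3)
Σ b_i: 29/14·1 + (-5/6)·1 + 1·1 + (-4/3)·1 = 19/21 ≠ 1 ⇒ order 0.

0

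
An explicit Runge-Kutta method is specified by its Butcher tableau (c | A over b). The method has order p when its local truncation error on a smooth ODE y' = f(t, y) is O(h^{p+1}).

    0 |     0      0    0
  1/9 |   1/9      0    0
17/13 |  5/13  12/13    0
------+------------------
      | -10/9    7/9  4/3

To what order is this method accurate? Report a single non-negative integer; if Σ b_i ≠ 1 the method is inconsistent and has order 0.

1

b = (-10/9, 7/9, 4/3)
c = (0, 1/9, 17/13)
Ac = (0, 0, 4/39)
Σ b_i: (-10/9)·1 + 7/9·1 + 4/3·1 = 1 ✓
b·c: 7/9·1/9 + 4/3·17/13 = 1927/1053 ≠ 1/2 ⇒ order 1.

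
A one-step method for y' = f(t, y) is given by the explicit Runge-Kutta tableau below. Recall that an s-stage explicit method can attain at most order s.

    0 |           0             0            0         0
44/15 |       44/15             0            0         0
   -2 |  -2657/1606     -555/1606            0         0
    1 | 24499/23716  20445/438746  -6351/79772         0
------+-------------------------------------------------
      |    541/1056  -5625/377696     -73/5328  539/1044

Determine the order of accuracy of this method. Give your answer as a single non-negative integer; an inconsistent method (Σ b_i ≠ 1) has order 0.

4

b = (541/1056, -5625/377696, -73/5328, 539/1044)
c = (0, 44/15, -2, 1)
Ac = (0, 0, -74/73, 29/98)
Σ b_i: 541/1056·1 + (-5625/377696)·1 + (-73/5328)·1 + 539/1044·1 = 1 ✓
b·c: (-5625/377696)·44/15 + (-73/5328)·(-2) + 539/1044·1 = 1/2 ✓
b·c²: (-5625/377696)·1936/225 + (-73/5328)·4 + 539/1044·1 = 1/3 ✓
b·Ac: (-73/5328)·(-74/73) + 539/1044·29/98 = 1/6 ✓
b·c³: (-5625/377696)·85184/3375 + (-73/5328)·(-8) + 539/1044·1 = 1/4 ✓
b·(c∘Ac): (-73/5328)·148/73 + 539/1044·29/98 = 1/8 ✓
b·Ac²: (-73/5328)·(-3256/1095) + 539/1044·667/8085 = 1/12 ✓
b·A²c: 539/1044·87/1078 = 1/24 ✓; 4 stages ⇒ order 4.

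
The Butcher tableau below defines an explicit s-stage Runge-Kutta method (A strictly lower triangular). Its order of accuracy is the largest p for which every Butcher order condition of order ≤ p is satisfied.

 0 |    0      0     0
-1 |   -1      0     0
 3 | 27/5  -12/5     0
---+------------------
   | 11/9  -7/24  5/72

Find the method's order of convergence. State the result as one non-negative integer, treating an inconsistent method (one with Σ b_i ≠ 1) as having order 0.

3

b = (11/9, -7/24, 5/72)
c = (0, -1, 3)
Ac = (0, 0, 12/5)
Σ b_i: 11/9·1 + (-7/24)·1 + 5/72·1 = 1 ✓
b·c: (-7/24)·(-1) + 5/72·3 = 1/2 ✓
b·c²: (-7/24)·1 + 5/72·9 = 1/3 ✓
b·Ac: 5/72·12/5 = 1/6 ✓; 3 stages ⇒ order 3.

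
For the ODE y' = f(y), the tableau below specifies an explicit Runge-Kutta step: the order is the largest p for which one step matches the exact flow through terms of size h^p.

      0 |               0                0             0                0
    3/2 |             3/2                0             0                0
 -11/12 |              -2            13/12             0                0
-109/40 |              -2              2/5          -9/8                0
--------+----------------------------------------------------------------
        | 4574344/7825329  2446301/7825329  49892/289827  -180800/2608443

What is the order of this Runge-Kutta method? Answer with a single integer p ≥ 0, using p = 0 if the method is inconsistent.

b = (4574344/7825329, 2446301/7825329, 49892/289827, -180800/2608443)
c = (0, 3/2, -11/12, -109/40)
Ac = (0, 0, 13/8, 261/160)
Σ b_i: 4574344/7825329·1 + 2446301/7825329·1 + 49892/289827·1 + (-180800/2608443)·1 = 1 ✓
b·c: 2446301/7825329·3/2 + 49892/289827·(-11/12) + (-180800/2608443)·(-109/40) = 1/2 ✓
b·c²: 2446301/7825329·9/4 + 49892/289827·121/144 + (-180800/2608443)·11881/1600 = 1/3 ✓
b·Ac: 49892/289827·13/8 + (-180800/2608443)·261/160 = 1/6 ✓
b·c³: 2446301/7825329·27/8 + 49892/289827·(-1331/1728) + (-180800/2608443)·(-1295029/64000) = 1455523117/626026320 ≠ 1/4 ⇒ order 3.
b·(c∘Ac): 49892/289827·(-143/96) + (-180800/2608443)·(-28449/6400) = 359519/6955848 ≠ 1/8
b·Ac²: 49892/289827·39/16 + (-180800/2608443)·(-29/640) = 4410793/10433772 ≠ 1/12
b·A²c: (-180800/2608443)·(-117/64) = 36725/289827 ≠ 1/24

3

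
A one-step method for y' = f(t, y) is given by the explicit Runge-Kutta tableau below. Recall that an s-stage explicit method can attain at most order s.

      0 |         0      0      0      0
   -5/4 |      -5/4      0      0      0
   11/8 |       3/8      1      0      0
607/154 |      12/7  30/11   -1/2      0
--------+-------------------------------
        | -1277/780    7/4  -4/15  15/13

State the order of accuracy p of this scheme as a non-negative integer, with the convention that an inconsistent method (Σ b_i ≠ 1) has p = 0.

b = (-1277/780, 7/4, -4/15, 15/13)
c = (0, -5/4, 11/8, 607/154)
Ac = (0, 0, -5/4, -721/176)
Σ b_i: (-1277/780)·1 + 7/4·1 + (-4/15)·1 + 15/13·1 = 1 ✓
b·c: 7/4·(-5/4) + (-4/15)·11/8 + 15/13·607/154 = 478987/240240 ≠ 1/2 ⇒ order 1.

1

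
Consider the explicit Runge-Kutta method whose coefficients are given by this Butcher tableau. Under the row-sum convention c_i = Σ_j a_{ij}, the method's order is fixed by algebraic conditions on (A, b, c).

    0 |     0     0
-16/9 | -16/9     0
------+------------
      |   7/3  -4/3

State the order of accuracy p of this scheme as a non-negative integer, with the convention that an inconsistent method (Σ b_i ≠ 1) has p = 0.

1

b = (7/3, -4/3)
c = (0, -16/9)
Σ b_i: 7/3·1 + (-4/3)·1 = 1 ✓
b·c: (-4/3)·(-16/9) = 64/27 ≠ 1/2 ⇒ order 1.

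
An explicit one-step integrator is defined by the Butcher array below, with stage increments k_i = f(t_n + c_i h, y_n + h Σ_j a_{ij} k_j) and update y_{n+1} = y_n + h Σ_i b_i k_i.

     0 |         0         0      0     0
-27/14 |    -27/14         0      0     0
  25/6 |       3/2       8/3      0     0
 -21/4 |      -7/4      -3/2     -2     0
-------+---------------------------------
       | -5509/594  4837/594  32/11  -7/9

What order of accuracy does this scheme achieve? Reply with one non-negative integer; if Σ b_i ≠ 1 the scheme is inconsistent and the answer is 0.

2

b = (-5509/594, 4837/594, 32/11, -7/9)
c = (0, -27/14, 25/6, -21/4)
Ac = (0, 0, -36/7, -457/84)
Σ b_i: (-5509/594)·1 + 4837/594·1 + 32/11·1 + (-7/9)·1 = 1 ✓
b·c: 4837/594·(-27/14) + 32/11·25/6 + (-7/9)·(-21/4) = 1/2 ✓
b·c²: 4837/594·729/196 + 32/11·625/36 + (-7/9)·441/16 = 658127/11088 ≠ 1/3 ⇒ order 2.
b·Ac: 32/11·(-36/7) + (-7/9)·(-457/84) = -89227/8316 ≠ 1/6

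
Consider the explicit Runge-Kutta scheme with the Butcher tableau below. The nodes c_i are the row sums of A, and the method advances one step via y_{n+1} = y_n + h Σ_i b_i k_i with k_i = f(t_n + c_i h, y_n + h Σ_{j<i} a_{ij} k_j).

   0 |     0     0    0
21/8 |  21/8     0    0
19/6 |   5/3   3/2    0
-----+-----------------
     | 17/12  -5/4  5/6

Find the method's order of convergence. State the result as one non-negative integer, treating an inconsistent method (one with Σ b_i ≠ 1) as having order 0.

1

b = (17/12, -5/4, 5/6)
c = (0, 21/8, 19/6)
Ac = (0, 0, 63/16)
Σ b_i: 17/12·1 + (-5/4)·1 + 5/6·1 = 1 ✓
b·c: (-5/4)·21/8 + 5/6·19/6 = -185/288 ≠ 1/2 ⇒ order 1.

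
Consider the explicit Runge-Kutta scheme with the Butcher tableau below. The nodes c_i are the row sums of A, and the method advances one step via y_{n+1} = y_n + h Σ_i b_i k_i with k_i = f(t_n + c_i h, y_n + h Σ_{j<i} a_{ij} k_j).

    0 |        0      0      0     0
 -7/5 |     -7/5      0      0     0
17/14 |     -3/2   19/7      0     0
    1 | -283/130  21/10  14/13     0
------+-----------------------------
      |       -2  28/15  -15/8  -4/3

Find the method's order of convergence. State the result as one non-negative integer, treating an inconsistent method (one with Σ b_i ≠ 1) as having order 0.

b = (-2, 28/15, -15/8, -4/3)
c = (0, -7/5, 17/14, 1)
Ac = (0, 0, -19/5, -1061/650)
Σ b_i: (-2)·1 + 28/15·1 + (-15/8)·1 + (-4/3)·1 = -401/120 ≠ 1 ⇒ order 0.

0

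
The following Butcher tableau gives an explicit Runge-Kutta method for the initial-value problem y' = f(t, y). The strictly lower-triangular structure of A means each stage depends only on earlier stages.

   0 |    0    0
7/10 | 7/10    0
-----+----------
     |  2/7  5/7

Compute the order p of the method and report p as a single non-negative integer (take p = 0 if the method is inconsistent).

2

b = (2/7, 5/7)
c = (0, 7/10)
Σ b_i: 2/7·1 + 5/7·1 = 1 ✓
b·c: 5/7·7/10 = 1/2 ✓; 2 stages ⇒ order 2.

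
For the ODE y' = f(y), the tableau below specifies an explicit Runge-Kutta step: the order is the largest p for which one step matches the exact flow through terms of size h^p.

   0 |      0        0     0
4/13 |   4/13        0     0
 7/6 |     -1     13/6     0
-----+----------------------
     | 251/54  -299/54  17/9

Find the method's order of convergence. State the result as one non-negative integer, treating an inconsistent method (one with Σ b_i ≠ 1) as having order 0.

2

b = (251/54, -299/54, 17/9)
c = (0, 4/13, 7/6)
Ac = (0, 0, 2/3)
Σ b_i: 251/54·1 + (-299/54)·1 + 17/9·1 = 1 ✓
b·c: (-299/54)·4/13 + 17/9·7/6 = 1/2 ✓
b·c²: (-299/54)·16/169 + 17/9·49/36 = 8621/4212 ≠ 1/3 ⇒ order 2.
b·Ac: 17/9·2/3 = 34/27 ≠ 1/6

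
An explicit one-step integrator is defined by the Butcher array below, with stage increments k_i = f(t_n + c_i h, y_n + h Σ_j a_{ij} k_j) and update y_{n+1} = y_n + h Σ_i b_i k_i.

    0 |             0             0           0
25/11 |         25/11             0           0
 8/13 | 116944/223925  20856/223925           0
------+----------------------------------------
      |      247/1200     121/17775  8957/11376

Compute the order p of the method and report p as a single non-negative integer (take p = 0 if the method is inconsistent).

b = (247/1200, 121/17775, 8957/11376)
c = (0, 25/11, 8/13)
Ac = (0, 0, 1896/8957)
Σ b_i: 247/1200·1 + 121/17775·1 + 8957/11376·1 = 1 ✓
b·c: 121/17775·25/11 + 8957/11376·8/13 = 1/2 ✓
b·c²: 121/17775·625/121 + 8957/11376·64/169 = 1/3 ✓
b·Ac: 8957/11376·1896/8957 = 1/6 ✓; 3 stages ⇒ order 3.

3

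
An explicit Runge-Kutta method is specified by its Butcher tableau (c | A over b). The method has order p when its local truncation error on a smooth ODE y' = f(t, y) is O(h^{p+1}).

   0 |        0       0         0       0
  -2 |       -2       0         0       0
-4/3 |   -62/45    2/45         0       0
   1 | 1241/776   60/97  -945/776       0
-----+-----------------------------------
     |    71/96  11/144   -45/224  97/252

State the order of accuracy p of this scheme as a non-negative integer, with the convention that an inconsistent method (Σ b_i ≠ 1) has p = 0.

b = (71/96, 11/144, -45/224, 97/252)
c = (0, -2, -4/3, 1)
Ac = (0, 0, -4/45, 75/194)
Σ b_i: 71/96·1 + 11/144·1 + (-45/224)·1 + 97/252·1 = 1 ✓
b·c: 11/144·(-2) + (-45/224)·(-4/3) + 97/252·1 = 1/2 ✓
b·c²: 11/144·4 + (-45/224)·16/9 + 97/252·1 = 1/3 ✓
b·Ac: (-45/224)·(-4/45) + 97/252·75/194 = 1/6 ✓
b·c³: 11/144·(-8) + (-45/224)·(-64/27) + 97/252·1 = 1/4 ✓
b·(c∘Ac): (-45/224)·16/135 + 97/252·75/194 = 1/8 ✓
b·Ac²: (-45/224)·8/45 + 97/252·30/97 = 1/12 ✓
b·A²c: 97/252·21/194 = 1/24 ✓; 4 stages ⇒ order 4.

4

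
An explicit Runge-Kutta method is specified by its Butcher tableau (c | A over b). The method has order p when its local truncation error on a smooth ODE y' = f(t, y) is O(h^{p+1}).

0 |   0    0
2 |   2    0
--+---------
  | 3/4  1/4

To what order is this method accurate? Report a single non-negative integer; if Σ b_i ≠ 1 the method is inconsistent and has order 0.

b = (3/4, 1/4)
c = (0, 2)
Σ b_i: 3/4·1 + 1/4·1 = 1 ✓
b·c: 1/4·2 = 1/2 ✓; 2 stages ⇒ order 2.

2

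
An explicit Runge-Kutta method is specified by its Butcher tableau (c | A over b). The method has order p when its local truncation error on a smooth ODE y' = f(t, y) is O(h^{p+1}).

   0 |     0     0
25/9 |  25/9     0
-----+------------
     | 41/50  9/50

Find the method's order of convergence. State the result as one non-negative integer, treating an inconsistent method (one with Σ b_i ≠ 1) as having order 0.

2

b = (41/50, 9/50)
c = (0, 25/9)
Σ b_i: 41/50·1 + 9/50·1 = 1 ✓
b·c: 9/50·25/9 = 1/2 ✓; 2 stages ⇒ order 2.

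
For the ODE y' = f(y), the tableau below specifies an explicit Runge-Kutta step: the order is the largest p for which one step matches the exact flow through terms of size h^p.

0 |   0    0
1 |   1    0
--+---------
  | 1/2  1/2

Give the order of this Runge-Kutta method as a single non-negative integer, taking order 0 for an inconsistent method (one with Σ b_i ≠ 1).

2

b = (1/2, 1/2)
c = (0, 1)
Σ b_i: 1/2·1 + 1/2·1 = 1 ✓
b·c: 1/2·1 = 1/2 ✓; 2 stages ⇒ order 2.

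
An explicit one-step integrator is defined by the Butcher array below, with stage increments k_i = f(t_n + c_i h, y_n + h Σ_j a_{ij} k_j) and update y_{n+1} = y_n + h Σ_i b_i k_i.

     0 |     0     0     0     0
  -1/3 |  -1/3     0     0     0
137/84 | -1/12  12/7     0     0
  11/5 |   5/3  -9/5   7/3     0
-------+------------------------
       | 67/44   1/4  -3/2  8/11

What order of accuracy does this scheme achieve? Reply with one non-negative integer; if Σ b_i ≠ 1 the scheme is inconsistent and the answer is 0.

b = (67/44, 1/4, -3/2, 8/11)
c = (0, -1/3, 137/84, 11/5)
Ac = (0, 0, -4/7, 793/180)
Σ b_i: 67/44·1 + 1/4·1 + (-3/2)·1 + 8/11·1 = 1 ✓
b·c: 1/4·(-1/3) + (-3/2)·137/84 + 8/11·11/5 = -781/840 ≠ 1/2 ⇒ order 1.

1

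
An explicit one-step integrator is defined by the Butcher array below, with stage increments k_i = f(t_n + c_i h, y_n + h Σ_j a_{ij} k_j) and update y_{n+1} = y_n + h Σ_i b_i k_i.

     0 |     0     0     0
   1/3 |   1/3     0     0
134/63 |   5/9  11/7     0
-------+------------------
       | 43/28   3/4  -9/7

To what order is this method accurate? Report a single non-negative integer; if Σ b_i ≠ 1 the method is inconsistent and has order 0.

1

b = (43/28, 3/4, -9/7)
c = (0, 1/3, 134/63)
Ac = (0, 0, 11/21)
Σ b_i: 43/28·1 + 3/4·1 + (-9/7)·1 = 1 ✓
b·c: 3/4·1/3 + (-9/7)·134/63 = -487/196 ≠ 1/2 ⇒ order 1.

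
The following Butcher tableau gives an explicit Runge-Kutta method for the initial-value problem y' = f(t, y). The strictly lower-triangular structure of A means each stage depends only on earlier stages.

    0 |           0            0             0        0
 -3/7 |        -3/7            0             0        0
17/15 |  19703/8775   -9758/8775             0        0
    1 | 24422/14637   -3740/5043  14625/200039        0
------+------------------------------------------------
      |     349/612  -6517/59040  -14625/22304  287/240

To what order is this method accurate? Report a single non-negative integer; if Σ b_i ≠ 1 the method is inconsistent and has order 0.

b = (349/612, -6517/59040, -14625/22304, 287/240)
c = (0, -3/7, 17/15, 1)
Ac = (0, 0, 1394/2925, 115/287)
Σ b_i: 349/612·1 + (-6517/59040)·1 + (-14625/22304)·1 + 287/240·1 = 1 ✓
b·c: (-6517/59040)·(-3/7) + (-14625/22304)·17/15 + 287/240·1 = 1/2 ✓
b·c²: (-6517/59040)·9/49 + (-14625/22304)·289/225 + 287/240·1 = 1/3 ✓
b·Ac: (-14625/22304)·1394/2925 + 287/240·115/287 = 1/6 ✓
b·c³: (-6517/59040)·(-27/343) + (-14625/22304)·4913/3375 + 287/240·1 = 1/4 ✓
b·(c∘Ac): (-14625/22304)·23698/43875 + 287/240·115/287 = 1/8 ✓
b·Ac²: (-14625/22304)·(-1394/6825) + 287/240·(-85/2009) = 1/12 ✓
b·A²c: 287/240·10/287 = 1/24 ✓; 4 stages ⇒ order 4.

4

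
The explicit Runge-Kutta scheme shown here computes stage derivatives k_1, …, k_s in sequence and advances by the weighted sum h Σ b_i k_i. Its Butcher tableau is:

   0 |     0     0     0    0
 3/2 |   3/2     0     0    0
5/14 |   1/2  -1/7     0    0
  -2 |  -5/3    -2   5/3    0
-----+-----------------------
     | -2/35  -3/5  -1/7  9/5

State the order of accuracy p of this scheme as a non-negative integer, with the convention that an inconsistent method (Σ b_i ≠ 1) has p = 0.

1

b = (-2/35, -3/5, -1/7, 9/5)
c = (0, 3/2, 5/14, -2)
Ac = (0, 0, -3/14, -101/42)
Σ b_i: (-2/35)·1 + (-3/5)·1 + (-1/7)·1 + 9/5·1 = 1 ✓
b·c: (-3/5)·3/2 + (-1/7)·5/14 + 9/5·(-2) = -223/49 ≠ 1/2 ⇒ order 1.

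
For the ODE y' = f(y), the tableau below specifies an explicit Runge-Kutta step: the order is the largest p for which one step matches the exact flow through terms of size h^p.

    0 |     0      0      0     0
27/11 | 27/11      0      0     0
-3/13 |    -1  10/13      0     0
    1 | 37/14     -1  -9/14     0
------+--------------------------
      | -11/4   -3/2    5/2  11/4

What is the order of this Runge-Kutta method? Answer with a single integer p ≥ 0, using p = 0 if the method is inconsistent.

b = (-11/4, -3/2, 5/2, 11/4)
c = (0, 27/11, -3/13, 1)
Ac = (0, 0, 270/143, -4617/2002)
Σ b_i: (-11/4)·1 + (-3/2)·1 + 5/2·1 + 11/4·1 = 1 ✓
b·c: (-3/2)·27/11 + 5/2·(-3/13) + 11/4·1 = -863/572 ≠ 1/2 ⇒ order 1.

1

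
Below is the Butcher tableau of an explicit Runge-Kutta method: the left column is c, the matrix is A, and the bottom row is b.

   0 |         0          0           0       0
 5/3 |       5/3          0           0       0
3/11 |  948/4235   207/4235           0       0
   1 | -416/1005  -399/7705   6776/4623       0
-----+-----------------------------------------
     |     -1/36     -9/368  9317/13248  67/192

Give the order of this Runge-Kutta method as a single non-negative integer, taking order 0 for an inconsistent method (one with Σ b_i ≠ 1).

4

b = (-1/36, -9/368, 9317/13248, 67/192)
c = (0, 5/3, 3/11, 1)
Ac = (0, 0, 69/847, 21/67)
Σ b_i: (-1/36)·1 + (-9/368)·1 + 9317/13248·1 + 67/192·1 = 1 ✓
b·c: (-9/368)·5/3 + 9317/13248·3/11 + 67/192·1 = 1/2 ✓
b·c²: (-9/368)·25/9 + 9317/13248·9/121 + 67/192·1 = 1/3 ✓
b·Ac: 9317/13248·69/847 + 67/192·21/67 = 1/6 ✓
b·c³: (-9/368)·125/27 + 9317/13248·27/1331 + 67/192·1 = 1/4 ✓
b·(c∘Ac): 9317/13248·207/9317 + 67/192·21/67 = 1/8 ✓
b·Ac²: 9317/13248·115/847 + 67/192·(-7/201) = 1/12 ✓
b·A²c: 67/192·8/67 = 1/24 ✓; 4 stages ⇒ order 4.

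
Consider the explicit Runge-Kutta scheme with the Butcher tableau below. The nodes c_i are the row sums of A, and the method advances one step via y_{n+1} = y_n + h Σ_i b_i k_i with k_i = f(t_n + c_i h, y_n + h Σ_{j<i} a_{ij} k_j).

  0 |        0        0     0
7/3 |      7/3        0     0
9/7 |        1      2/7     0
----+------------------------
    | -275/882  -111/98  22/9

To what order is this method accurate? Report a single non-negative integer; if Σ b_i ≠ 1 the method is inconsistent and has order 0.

b = (-275/882, -111/98, 22/9)
c = (0, 7/3, 9/7)
Ac = (0, 0, 2/3)
Σ b_i: (-275/882)·1 + (-111/98)·1 + 22/9·1 = 1 ✓
b·c: (-111/98)·7/3 + 22/9·9/7 = 1/2 ✓
b·c²: (-111/98)·49/9 + 22/9·81/49 = -625/294 ≠ 1/3 ⇒ order 2.
b·Ac: 22/9·2/3 = 44/27 ≠ 1/6

2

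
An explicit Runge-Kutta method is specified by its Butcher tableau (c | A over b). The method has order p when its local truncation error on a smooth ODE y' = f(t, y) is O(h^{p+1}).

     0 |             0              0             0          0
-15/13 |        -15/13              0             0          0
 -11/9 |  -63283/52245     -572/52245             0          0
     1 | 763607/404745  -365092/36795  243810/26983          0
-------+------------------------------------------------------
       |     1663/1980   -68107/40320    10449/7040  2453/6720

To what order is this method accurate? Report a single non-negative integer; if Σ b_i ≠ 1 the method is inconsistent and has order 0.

b = (1663/1980, -68107/40320, 10449/7040, 2453/6720)
c = (0, -15/13, -11/9, 1)
Ac = (0, 0, 44/3483, 994/2453)
Σ b_i: 1663/1980·1 + (-68107/40320)·1 + 10449/7040·1 + 2453/6720·1 = 1 ✓
b·c: (-68107/40320)·(-15/13) + 10449/7040·(-11/9) + 2453/6720·1 = 1/2 ✓
b·c²: (-68107/40320)·225/169 + 10449/7040·121/81 + 2453/6720·1 = 1/3 ✓
b·Ac: 10449/7040·44/3483 + 2453/6720·994/2453 = 1/6 ✓
b·c³: (-68107/40320)·(-3375/2197) + 10449/7040·(-1331/729) + 2453/6720·1 = 1/4 ✓
b·(c∘Ac): 10449/7040·(-484/31347) + 2453/6720·994/2453 = 1/8 ✓
b·Ac²: 10449/7040·(-220/15093) + 2453/6720·9170/31889 = 1/12 ✓
b·A²c: 2453/6720·280/2453 = 1/24 ✓; 4 stages ⇒ order 4.

4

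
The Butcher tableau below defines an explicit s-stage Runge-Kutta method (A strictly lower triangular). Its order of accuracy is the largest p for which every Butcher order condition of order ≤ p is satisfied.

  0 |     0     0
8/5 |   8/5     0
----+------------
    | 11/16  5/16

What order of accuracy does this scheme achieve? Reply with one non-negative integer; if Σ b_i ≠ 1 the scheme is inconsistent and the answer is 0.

b = (11/16, 5/16)
c = (0, 8/5)
Σ b_i: 11/16·1 + 5/16·1 = 1 ✓
b·c: 5/16·8/5 = 1/2 ✓; 2 stages ⇒ order 2.

2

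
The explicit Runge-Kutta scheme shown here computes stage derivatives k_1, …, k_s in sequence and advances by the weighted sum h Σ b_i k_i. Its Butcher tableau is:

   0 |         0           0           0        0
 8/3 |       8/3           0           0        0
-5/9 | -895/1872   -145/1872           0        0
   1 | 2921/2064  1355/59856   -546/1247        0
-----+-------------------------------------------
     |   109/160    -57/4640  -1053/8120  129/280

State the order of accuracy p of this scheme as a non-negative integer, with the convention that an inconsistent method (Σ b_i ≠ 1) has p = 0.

4

b = (109/160, -57/4640, -1053/8120, 129/280)
c = (0, 8/3, -5/9, 1)
Ac = (0, 0, -145/702, 235/774)
Σ b_i: 109/160·1 + (-57/4640)·1 + (-1053/8120)·1 + 129/280·1 = 1 ✓
b·c: (-57/4640)·8/3 + (-1053/8120)·(-5/9) + 129/280·1 = 1/2 ✓
b·c²: (-57/4640)·64/9 + (-1053/8120)·25/81 + 129/280·1 = 1/3 ✓
b·Ac: (-1053/8120)·(-145/702) + 129/280·235/774 = 1/6 ✓
b·c³: (-57/4640)·512/27 + (-1053/8120)·(-125/729) + 129/280·1 = 1/4 ✓
b·(c∘Ac): (-1053/8120)·725/6318 + 129/280·235/774 = 1/8 ✓
b·Ac²: (-1053/8120)·(-580/1053) + 129/280·10/387 = 1/12 ✓
b·A²c: 129/280·35/387 = 1/24 ✓; 4 stages ⇒ order 4.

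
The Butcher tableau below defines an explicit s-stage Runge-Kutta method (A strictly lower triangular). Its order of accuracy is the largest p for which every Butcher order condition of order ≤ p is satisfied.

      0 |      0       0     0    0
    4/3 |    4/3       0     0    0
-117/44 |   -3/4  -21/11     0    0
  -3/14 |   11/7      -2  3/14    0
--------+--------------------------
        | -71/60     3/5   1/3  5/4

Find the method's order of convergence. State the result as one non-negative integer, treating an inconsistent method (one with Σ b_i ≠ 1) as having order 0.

b = (-71/60, 3/5, 1/3, 5/4)
c = (0, 4/3, -117/44, -3/14)
Ac = (0, 0, -28/11, -5981/1848)
Σ b_i: (-71/60)·1 + 3/5·1 + 1/3·1 + 5/4·1 = 1 ✓
b·c: 3/5·4/3 + 1/3·(-117/44) + 5/4·(-3/14) = -1091/3080 ≠ 1/2 ⇒ order 1.

1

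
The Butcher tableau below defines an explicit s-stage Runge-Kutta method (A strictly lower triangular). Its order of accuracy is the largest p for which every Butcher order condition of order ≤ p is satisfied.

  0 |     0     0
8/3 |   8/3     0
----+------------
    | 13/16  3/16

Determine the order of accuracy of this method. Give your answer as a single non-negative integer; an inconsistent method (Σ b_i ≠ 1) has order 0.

2

b = (13/16, 3/16)
c = (0, 8/3)
Σ b_i: 13/16·1 + 3/16·1 = 1 ✓
b·c: 3/16·8/3 = 1/2 ✓; 2 stages ⇒ order 2.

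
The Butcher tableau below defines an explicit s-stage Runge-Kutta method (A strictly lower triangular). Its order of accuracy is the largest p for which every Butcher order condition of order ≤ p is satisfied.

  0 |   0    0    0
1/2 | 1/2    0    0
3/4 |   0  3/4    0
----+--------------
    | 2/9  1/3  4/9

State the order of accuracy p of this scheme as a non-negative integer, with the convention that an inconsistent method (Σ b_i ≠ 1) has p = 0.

3

b = (2/9, 1/3, 4/9)
c = (0, 1/2, 3/4)
Ac = (0, 0, 3/8)
Σ b_i: 2/9·1 + 1/3·1 + 4/9·1 = 1 ✓
b·c: 1/3·1/2 + 4/9·3/4 = 1/2 ✓
b·c²: 1/3·1/4 + 4/9·9/16 = 1/3 ✓
b·Ac: 4/9·3/8 = 1/6 ✓; 3 stages ⇒ order 3.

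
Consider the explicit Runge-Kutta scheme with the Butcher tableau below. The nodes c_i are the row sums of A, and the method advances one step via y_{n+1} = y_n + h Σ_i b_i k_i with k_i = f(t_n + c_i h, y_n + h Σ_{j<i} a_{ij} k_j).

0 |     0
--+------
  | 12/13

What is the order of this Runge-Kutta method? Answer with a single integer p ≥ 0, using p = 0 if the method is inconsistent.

0

b = (12/13)
c = (0)
Σ b_i: 12/13·1 = 12/13 ≠ 1 ⇒ order 0.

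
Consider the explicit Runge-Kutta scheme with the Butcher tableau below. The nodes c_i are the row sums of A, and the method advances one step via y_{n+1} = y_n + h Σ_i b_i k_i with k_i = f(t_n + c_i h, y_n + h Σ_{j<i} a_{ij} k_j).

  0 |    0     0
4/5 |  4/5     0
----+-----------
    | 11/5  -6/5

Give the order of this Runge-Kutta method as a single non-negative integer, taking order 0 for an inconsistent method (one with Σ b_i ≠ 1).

b = (11/5, -6/5)
c = (0, 4/5)
Σ b_i: 11/5·1 + (-6/5)·1 = 1 ✓
b·c: (-6/5)·4/5 = -24/25 ≠ 1/2 ⇒ order 1.

1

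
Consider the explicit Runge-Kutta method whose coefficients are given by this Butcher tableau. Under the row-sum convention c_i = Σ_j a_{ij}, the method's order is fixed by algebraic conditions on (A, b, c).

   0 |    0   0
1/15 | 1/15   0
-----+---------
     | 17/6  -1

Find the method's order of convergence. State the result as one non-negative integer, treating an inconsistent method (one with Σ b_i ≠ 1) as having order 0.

0

b = (17/6, -1)
c = (0, 1/15)
Σ b_i: 17/6·1 + (-1)·1 = 11/6 ≠ 1 ⇒ order 0.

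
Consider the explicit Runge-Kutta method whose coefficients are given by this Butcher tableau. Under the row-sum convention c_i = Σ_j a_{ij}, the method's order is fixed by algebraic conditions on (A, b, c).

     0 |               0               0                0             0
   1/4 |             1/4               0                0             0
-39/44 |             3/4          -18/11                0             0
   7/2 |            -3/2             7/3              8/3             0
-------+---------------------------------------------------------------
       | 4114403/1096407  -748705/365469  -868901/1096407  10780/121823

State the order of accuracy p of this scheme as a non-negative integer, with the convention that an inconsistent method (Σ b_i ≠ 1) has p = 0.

b = (4114403/1096407, -748705/365469, -868901/1096407, 10780/121823)
c = (0, 1/4, -39/44, 7/2)
Ac = (0, 0, -9/22, -235/132)
Σ b_i: 4114403/1096407·1 + (-748705/365469)·1 + (-868901/1096407)·1 + 10780/121823·1 = 1 ✓
b·c: (-748705/365469)·1/4 + (-868901/1096407)·(-39/44) + 10780/121823·7/2 = 1/2 ✓
b·c²: (-748705/365469)·1/16 + (-868901/1096407)·1521/1936 + 10780/121823·49/4 = 1/3 ✓
b·Ac: (-868901/1096407)·(-9/22) + 10780/121823·(-235/132) = 1/6 ✓
b·c³: (-748705/365469)·1/64 + (-868901/1096407)·(-59319/85184) + 10780/121823·343/8 = 42688643/9895776 ≠ 1/4 ⇒ order 3.
b·(c∘Ac): (-868901/1096407)·351/968 + 10780/121823·(-1645/264) = -2452277/2923752 ≠ 1/8
b·Ac²: (-868901/1096407)·(-9/88) + 10780/121823·13015/5808 = 691081/2473944 ≠ 1/12
b·A²c: 10780/121823·(-12/11) = -11760/121823 ≠ 1/24

3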